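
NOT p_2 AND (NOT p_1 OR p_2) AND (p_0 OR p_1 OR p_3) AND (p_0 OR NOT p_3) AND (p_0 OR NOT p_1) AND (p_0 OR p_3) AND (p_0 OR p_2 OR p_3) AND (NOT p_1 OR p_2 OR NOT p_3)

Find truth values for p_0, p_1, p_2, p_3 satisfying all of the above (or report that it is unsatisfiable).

p_0 = True, p_1 = False, p_2 = False, p_3 = True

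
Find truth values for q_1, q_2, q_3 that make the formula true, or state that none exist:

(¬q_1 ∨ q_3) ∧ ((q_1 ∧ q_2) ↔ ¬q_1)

q_1 = True; q_2 = False; q_3 = True

  ¬q_1 ∨ q_3 = True
    ¬q_1 = False
  (q_1 ∧ q_2) ↔ ¬q_1 = True
    q_1 ∧ q_2 = False
    ¬q_1 = False
Both conjuncts True, so the formula holds.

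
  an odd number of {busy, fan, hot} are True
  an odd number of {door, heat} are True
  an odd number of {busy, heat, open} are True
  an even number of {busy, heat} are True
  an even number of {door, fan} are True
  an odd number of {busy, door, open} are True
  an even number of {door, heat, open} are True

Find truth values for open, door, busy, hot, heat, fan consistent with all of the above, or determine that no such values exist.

UNSATISFIABLE

Adding constraints 2, 3, 6 mod 2: every variable appears an even number of times on the left, so the left side is 0.
But the right sides sum to 1 (mod 2). 0 ≠ 1 — the system is inconsistent.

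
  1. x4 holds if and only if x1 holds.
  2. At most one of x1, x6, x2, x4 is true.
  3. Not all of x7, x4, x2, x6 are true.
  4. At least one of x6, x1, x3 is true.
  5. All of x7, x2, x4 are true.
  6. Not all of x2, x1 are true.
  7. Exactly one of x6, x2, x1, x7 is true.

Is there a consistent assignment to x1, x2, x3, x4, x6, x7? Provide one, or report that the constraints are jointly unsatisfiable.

Unsatisfiable — no assignment works.

Case x7 = True:
  (5) forces x2 = True.
  Constraint (7) is violated (x2=T, x7=T) — contradiction.
Case x7 = False:
  Constraint (5) is violated (x7=F) — contradiction.
Both cases fail — unsatisfiable.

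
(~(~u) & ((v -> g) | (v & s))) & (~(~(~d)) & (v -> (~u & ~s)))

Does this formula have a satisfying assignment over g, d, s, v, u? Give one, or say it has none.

g=T, d=F, s=T, v=F, u=T

  ~(~u) & ((v -> g) | (v & s)) = True
    ~(~u) = True
      ~u = False
    (v -> g) | (v & s) = True
      v -> g = True
      v & s = False
  ~(~(~d)) & (v -> (~u & ~s)) = True
    ~(~(~d)) = True
      ~(~d) = False
        ~d = True
    v -> (~u & ~s) = True
      ~u & ~s = False
        ~u = False
        ~s = False
Both conjuncts True, so the formula holds.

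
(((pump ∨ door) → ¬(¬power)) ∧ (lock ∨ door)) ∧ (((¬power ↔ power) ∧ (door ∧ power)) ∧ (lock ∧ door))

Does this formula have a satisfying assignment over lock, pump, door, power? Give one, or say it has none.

UNSATISFIABLE

The conjunct ¬power ↔ power is unsatisfiable on its own:
  power=F: evaluates to False.
  power=T: evaluates to False.
So the whole conjunction is unsatisfiable.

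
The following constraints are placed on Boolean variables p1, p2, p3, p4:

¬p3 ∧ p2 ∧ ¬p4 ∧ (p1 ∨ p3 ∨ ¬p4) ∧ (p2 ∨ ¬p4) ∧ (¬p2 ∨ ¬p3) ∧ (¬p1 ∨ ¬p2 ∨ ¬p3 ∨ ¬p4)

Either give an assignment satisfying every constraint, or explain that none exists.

p1 = False, p2 = True, p3 = False, p4 = False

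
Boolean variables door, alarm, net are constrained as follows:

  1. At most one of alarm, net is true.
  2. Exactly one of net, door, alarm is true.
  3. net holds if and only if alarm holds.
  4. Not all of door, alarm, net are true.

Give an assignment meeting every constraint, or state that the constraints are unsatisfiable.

door = True, alarm = False, net = False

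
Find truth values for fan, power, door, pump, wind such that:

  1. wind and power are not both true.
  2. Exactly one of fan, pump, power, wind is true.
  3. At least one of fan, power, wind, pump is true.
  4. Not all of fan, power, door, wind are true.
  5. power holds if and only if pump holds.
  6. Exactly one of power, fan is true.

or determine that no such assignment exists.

fan = True; power = False; door = False; pump = False; wind = False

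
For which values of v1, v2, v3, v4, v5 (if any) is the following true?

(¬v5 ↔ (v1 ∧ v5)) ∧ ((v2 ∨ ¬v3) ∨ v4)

v1 = False, v2 = True, v3 = True, v4 = False, v5 = True

  ¬v5 ↔ (v1 ∧ v5) = True
    ¬v5 = False
    v1 ∧ v5 = False
  (v2 ∨ ¬v3) ∨ v4 = True
    v2 ∨ ¬v3 = True
      ¬v3 = False
Both conjuncts True, so the formula holds.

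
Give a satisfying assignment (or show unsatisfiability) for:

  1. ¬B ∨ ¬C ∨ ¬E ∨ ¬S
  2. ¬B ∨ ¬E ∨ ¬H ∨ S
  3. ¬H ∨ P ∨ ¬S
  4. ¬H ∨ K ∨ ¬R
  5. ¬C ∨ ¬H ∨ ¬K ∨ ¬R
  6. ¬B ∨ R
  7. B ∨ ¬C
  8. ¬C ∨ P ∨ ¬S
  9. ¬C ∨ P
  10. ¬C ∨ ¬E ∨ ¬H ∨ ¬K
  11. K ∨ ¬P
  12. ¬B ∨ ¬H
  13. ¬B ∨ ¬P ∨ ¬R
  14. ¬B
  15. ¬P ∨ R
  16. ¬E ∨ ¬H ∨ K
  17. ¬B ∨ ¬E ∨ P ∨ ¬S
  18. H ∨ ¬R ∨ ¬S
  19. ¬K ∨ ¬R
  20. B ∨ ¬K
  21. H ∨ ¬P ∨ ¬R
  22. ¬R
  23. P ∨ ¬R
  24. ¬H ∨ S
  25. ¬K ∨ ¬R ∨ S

H = False, R = False, S = True, E = False, B = False, K = False, C = False, P = False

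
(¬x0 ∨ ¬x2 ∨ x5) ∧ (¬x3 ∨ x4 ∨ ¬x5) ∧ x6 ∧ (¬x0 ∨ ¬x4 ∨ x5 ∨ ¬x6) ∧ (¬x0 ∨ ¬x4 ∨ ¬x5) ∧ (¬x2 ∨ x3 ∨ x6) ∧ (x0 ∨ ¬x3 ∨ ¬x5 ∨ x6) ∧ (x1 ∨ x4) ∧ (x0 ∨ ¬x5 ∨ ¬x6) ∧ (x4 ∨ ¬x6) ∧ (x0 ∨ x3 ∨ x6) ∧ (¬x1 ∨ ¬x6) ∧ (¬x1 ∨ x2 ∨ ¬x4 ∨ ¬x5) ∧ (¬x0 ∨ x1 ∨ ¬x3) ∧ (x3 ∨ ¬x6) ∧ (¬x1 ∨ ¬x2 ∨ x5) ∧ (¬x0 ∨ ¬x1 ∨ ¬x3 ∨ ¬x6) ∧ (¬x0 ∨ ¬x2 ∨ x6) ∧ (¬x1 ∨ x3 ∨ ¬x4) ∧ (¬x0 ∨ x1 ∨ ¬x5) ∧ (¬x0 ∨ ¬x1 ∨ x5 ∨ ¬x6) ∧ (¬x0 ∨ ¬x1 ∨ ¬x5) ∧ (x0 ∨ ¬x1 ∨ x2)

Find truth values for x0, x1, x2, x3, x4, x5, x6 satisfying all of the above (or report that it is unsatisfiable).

x0 = False, x1 = False, x2 = True, x3 = True, x4 = True, x5 = False, x6 = True

Unit clause (x6) forces x6 = True.
In (x4 ∨ ¬x6) only x4 is left, so x4 = True.
In (¬x1 ∨ ¬x6) only ¬x1 is left, so x1 = False.
In (x3 ∨ ¬x6) only x3 is left, so x3 = True.
In (¬x0 ∨ x1 ∨ ¬x3) only ¬x0 is left, so x0 = False.
In (x0 ∨ ¬x5 ∨ ¬x6) only ¬x5 is left, so x5 = False.
Set x2 = True.
All clauses satisfied.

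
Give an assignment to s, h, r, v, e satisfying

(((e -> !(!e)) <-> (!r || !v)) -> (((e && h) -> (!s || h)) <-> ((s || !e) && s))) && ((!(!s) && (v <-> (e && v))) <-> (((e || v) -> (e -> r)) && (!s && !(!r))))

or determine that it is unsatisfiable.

s = True; h = False; r = True; v = True; e = False

  ((e -> !(!e)) <-> (!r || !v)) -> (((e && h) -> (!s || h)) <-> ((s || !e) && s)) = True
    (e -> !(!e)) <-> (!r || !v) = False
      e -> !(!e) = True
        !(!e) = False
          !e = True
      !r || !v = False
        !r = False
        !v = False
    ((e && h) -> (!s || h)) <-> ((s || !e) && s) = True
      (e && h) -> (!s || h) = True
        e && h = False
        !s || h = False
          !s = False
      (s || !e) && s = True
        s || !e = True
          !e = True
  (!(!s) && (v <-> (e && v))) <-> (((e || v) -> (e -> r)) && (!s && !(!r))) = True
    !(!s) && (v <-> (e && v)) = False
      !(!s) = True
        !s = False
      v <-> (e && v) = False
        e && v = False
    ((e || v) -> (e -> r)) && (!s && !(!r)) = False
      (e || v) -> (e -> r) = True
        e || v = True
        e -> r = True
      !s && !(!r) = False
        !s = False
        !(!r) = True
          !r = False
Both conjuncts True, so the formula holds.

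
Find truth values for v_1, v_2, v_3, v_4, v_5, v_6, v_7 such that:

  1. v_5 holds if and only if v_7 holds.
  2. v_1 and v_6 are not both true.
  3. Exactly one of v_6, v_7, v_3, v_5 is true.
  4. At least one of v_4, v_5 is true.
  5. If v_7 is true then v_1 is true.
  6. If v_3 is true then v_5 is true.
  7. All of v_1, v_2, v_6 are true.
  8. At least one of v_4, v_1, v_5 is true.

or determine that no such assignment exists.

Case v_1 = True:
  (2) with v_1=T forces v_6 = False.
  Constraint (7) is violated (v_6=F) — contradiction.
Case v_1 = False:
  Constraint (7) is violated (v_1=F) — contradiction.
Both cases fail — unsatisfiable.

Unsatisfiable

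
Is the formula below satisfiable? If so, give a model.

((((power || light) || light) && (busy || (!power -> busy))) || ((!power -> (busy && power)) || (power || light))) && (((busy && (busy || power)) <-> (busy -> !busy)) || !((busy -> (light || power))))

Unsatisfiable

Case busy = True: the formula simplifies to (((power || light) || light) || ((!power -> power) || (power || light))) && !((light || power)).
  power = True: the conjunct !((light || power)) becomes !((light || True)) = False.
  power = False: simplifies to ((light || light) || light) && !light.
    light = True: the conjunct !light is False.
    light = False: the conjunct (light || light) || light becomes (False || False) || False = False.
Case busy = False: the conjunct ((busy && (busy || power)) <-> (busy -> !busy)) || !((busy -> (light || power))) becomes (False <-> True) || !True = False.
Both cases fail — unsatisfiable.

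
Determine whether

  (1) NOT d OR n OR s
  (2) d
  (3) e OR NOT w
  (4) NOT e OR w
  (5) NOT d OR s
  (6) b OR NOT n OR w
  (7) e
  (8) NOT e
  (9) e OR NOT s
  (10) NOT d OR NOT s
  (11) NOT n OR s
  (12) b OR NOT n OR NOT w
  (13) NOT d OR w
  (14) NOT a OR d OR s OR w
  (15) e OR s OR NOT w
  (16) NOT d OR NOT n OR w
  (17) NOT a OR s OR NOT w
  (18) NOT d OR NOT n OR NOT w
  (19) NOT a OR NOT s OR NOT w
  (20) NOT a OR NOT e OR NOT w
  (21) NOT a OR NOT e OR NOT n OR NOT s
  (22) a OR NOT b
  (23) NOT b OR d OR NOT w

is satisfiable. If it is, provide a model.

Unsatisfiable — no assignment works.

Case e = True:
  Clause (NOT e) is falsified — contradiction.
Case e = False:
  Clause (e) is falsified — contradiction.
Both cases fail, so the formula is unsatisfiable.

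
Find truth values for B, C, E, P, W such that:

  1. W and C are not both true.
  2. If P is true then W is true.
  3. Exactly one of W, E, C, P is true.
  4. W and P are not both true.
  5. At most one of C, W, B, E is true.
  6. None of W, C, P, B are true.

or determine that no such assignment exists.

B = False; C = False; E = True; P = False; W = False

  (1) W=F, C=F — not both ✓
  (2) P=F ⇒ W: vacuous ✓
  (3) {W, E, C, P}: 1 true — exactly one ✓
  (4) W=F, P=F — not both ✓
  (5) {C, W, B, E}: 1 true — at most one ✓
  (6) {W, C, P, B}: 0 true — none ✓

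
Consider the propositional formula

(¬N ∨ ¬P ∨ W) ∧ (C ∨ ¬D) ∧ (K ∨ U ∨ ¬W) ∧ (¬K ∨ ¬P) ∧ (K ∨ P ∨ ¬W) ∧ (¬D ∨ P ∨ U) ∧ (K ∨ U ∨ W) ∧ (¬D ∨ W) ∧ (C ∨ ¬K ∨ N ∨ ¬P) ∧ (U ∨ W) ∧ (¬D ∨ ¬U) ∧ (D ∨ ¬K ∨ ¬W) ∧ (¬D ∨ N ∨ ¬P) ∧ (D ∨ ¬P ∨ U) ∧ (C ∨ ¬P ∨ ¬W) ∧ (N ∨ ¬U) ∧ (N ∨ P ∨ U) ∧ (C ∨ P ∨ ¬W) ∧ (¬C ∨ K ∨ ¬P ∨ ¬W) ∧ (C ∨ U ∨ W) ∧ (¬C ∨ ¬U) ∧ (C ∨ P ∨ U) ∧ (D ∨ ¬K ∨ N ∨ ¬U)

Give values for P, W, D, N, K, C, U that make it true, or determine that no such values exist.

Set P = False.
Try W = True:
  (K ∨ P ∨ ¬W) forces K = True.
  (D ∨ ¬K ∨ ¬W) forces D = True.
  (C ∨ ¬D) forces C = True.
  (¬D ∨ P ∨ U) forces U = True.
  clause (¬D ∨ ¬U) is falsified — backtrack.
So W = False.
  then (¬D ∨ W) forces D = False.
  then (U ∨ W) forces U = True.
  then (N ∨ ¬U) forces N = True.
  then (¬C ∨ ¬U) forces C = False.
Set K = True.
All clauses satisfied.

P = False, W = False, D = False, N = True, K = True, C = False, U = True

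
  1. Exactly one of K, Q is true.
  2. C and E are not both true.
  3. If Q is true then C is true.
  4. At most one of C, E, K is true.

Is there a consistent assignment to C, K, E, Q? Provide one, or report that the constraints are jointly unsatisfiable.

C = False; K = True; E = False; Q = False

  (1) {K, Q}: 1 true — exactly one ✓
  (2) C=F, E=F — not both ✓
  (3) Q=F ⇒ C: vacuous ✓
  (4) {C, E, K}: 1 true — at most one ✓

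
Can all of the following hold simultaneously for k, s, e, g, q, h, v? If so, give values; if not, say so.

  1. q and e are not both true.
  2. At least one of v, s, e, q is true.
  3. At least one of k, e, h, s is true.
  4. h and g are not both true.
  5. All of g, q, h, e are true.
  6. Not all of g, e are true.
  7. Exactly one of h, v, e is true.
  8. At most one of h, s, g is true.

The formula is unsatisfiable.

Case e = True:
  (1) with e=T forces q = False.
  Constraint (5) is violated (q=F) — contradiction.
Case e = False:
  Constraint (5) is violated (e=F) — contradiction.
Both cases fail — unsatisfiable.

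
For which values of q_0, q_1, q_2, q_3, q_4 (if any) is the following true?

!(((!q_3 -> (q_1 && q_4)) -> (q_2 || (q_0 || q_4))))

q_0 = False, q_1 = True, q_2 = False, q_3 = True, q_4 = False

  !(((!q_3 -> (q_1 && q_4)) -> (q_2 || (q_0 || q_4)))) = True
    (!q_3 -> (q_1 && q_4)) -> (q_2 || (q_0 || q_4)) = False
      !q_3 -> (q_1 && q_4) = True
        !q_3 = False
        q_1 && q_4 = False
      q_2 || (q_0 || q_4) = False
        q_0 || q_4 = False
The formula evaluates to True.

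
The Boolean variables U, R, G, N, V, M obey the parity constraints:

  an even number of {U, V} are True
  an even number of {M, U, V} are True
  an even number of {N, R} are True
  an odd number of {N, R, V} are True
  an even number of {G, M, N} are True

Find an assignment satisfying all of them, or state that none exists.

U = True, R = True, G = True, N = True, V = True, M = False

{U, V}: 2 true → even ✓
{M, U, V}: 2 true → even ✓
{N, R}: 2 true → even ✓
{N, R, V}: 3 true → odd ✓
{G, M, N}: 2 true → even ✓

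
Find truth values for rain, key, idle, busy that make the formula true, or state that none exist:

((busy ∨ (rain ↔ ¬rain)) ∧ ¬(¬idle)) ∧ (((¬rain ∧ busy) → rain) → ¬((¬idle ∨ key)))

rain = True, key = False, idle = True, busy = True

  (busy ∨ (rain ↔ ¬rain)) ∧ ¬(¬idle) = True
    busy ∨ (rain ↔ ¬rain) = True
      rain ↔ ¬rain = False
        ¬rain = False
    ¬(¬idle) = True
      ¬idle = False
  ((¬rain ∧ busy) → rain) → ¬((¬idle ∨ key)) = True
    (¬rain ∧ busy) → rain = True
      ¬rain ∧ busy = False
        ¬rain = False
    ¬((¬idle ∨ key)) = True
      ¬idle ∨ key = False
        ¬idle = False
Both conjuncts True, so the formula holds.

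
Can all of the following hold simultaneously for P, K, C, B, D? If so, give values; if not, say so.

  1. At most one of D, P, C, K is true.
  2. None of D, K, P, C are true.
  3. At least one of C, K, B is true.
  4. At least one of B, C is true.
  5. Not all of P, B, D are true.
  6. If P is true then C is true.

P = False, K = False, C = False, B = True, D = False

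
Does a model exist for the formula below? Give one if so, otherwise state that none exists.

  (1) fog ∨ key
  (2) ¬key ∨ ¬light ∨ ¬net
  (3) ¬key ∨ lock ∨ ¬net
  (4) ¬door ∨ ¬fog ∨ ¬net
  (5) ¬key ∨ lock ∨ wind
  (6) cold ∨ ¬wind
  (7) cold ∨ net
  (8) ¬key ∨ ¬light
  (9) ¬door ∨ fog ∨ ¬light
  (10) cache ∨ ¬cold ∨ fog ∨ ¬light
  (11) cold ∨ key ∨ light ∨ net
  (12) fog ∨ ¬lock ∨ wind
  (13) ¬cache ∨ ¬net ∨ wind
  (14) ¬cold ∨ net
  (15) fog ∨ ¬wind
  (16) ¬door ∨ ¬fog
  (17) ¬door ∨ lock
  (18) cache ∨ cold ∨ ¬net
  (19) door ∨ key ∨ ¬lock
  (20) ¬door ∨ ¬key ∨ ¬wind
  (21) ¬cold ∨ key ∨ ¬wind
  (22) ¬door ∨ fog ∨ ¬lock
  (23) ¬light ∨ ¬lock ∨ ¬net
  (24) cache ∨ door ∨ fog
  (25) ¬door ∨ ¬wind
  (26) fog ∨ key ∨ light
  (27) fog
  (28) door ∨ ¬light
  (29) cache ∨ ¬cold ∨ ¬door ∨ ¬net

Unit clause (fog) forces fog = True.
In (¬door ∨ ¬fog) only ¬door is left, so door = False.
In (door ∨ ¬light) only ¬light is left, so light = False.
Set lock = True.
  then (door ∨ key ∨ ¬lock) forces key = True.
Set cache = False.
Try net = False:
  (cold ∨ net) forces cold = True.
  clause (¬cold ∨ net) is falsified — backtrack.
So net = True.
  then (cache ∨ cold ∨ ¬net) forces cold = True.
Set wind = False.
All clauses satisfied.

lock = True, cache = False, door = False, fog = True, net = True, key = True, cold = True, wind = False, light = False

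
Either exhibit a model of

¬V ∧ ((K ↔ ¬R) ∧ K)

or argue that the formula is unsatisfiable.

K: True, V: False, R: False

  ¬V = True
  (K ↔ ¬R) ∧ K = True
    K ↔ ¬R = True
      ¬R = True
Both conjuncts True, so the formula holds.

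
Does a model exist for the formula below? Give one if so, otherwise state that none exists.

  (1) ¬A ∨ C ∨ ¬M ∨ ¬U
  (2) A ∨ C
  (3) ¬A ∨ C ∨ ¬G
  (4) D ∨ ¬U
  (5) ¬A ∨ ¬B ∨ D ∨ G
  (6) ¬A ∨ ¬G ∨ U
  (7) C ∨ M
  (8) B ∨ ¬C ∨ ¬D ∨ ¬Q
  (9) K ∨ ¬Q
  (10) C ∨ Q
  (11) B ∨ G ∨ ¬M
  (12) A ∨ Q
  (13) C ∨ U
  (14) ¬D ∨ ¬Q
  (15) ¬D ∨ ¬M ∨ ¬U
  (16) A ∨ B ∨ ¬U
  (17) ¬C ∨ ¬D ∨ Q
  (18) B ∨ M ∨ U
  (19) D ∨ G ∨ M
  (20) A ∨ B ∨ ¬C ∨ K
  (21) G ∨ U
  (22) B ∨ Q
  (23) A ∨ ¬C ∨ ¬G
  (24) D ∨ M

Unsatisfiable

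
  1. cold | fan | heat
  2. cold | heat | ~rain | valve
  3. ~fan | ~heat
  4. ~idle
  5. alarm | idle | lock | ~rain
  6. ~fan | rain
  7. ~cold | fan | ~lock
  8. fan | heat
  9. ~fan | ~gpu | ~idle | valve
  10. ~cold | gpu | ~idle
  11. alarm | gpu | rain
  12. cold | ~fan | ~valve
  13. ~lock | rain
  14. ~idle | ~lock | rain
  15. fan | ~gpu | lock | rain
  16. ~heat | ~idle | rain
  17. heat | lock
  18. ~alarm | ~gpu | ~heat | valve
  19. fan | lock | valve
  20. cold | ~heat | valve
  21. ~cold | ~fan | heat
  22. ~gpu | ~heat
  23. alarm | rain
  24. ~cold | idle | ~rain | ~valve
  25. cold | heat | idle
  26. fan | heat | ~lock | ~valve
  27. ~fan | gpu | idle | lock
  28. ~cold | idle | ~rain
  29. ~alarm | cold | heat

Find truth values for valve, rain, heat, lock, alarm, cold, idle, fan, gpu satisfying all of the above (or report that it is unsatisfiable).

valve: True; rain: True; heat: True; lock: True; alarm: False; cold: False; idle: False; fan: False; gpu: False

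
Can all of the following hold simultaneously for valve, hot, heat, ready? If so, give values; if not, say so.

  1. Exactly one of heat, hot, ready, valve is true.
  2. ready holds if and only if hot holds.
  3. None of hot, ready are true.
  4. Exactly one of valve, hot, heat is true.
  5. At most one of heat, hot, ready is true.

valve: True; hot: False; heat: False; ready: False

  (1) {heat, hot, ready, valve}: 1 true — exactly one ✓
  (2) ready=F, hot=F — same ✓
  (3) {hot, ready}: 0 true — none ✓
  (4) {valve, hot, heat}: 1 true — exactly one ✓
  (5) {heat, hot, ready}: 0 true — at most one ✓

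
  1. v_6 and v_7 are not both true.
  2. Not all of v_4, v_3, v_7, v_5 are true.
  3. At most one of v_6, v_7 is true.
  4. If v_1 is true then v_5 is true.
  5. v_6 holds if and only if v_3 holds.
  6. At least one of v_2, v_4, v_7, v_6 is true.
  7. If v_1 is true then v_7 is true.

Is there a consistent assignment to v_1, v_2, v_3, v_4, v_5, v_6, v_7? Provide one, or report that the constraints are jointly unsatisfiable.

v_1: False, v_2: True, v_3: False, v_4: True, v_5: True, v_6: False, v_7: True

  (1) v_6=F, v_7=T — not both ✓
  (2) {v_4, v_3, v_7, v_5}: 3/4 true — not all ✓
  (3) {v_6, v_7}: 1 true — at most one ✓
  (4) v_1=F ⇒ v_5: vacuous ✓
  (5) v_6=F, v_3=F — same ✓
  (6) {v_2, v_4, v_7, v_6}: 3 true — at least one ✓
  (7) v_1=F ⇒ v_7: vacuous ✓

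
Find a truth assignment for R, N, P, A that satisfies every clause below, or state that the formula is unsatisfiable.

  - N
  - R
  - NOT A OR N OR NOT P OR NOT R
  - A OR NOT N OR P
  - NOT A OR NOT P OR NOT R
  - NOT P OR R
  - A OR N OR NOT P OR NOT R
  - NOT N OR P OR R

Unit clause (N) forces N = True.
Unit clause (R) forces R = True.
Set P = False.
  then (A OR NOT N OR P) forces A = True.
All clauses satisfied.

R = True, N = True, P = False, A = True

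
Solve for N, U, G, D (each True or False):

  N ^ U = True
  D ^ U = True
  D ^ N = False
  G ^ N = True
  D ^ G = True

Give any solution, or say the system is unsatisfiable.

N: False; U: True; G: True; D: False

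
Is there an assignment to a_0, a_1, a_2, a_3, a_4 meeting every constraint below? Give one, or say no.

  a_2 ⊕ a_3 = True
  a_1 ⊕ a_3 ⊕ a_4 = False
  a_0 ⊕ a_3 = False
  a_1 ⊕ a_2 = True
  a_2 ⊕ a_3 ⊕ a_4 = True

a_0=T, a_1=T, a_2=F, a_3=T, a_4=F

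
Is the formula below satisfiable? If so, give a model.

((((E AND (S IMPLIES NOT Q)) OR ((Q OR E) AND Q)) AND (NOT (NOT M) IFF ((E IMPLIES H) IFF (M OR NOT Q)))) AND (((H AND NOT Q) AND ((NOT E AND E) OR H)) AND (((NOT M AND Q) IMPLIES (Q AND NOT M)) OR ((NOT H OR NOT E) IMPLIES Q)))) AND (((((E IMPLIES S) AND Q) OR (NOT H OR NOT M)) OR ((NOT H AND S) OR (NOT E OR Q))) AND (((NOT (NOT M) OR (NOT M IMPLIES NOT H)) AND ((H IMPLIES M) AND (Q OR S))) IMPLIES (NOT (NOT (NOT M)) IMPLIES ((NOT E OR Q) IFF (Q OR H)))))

No satisfying assignment exists.

Case Q = True: the conjunct NOT Q is False.
Case Q = False: the formula simplifies to ((E AND (NOT (NOT M) IFF (E IMPLIES H))) AND (H AND ((NOT E AND E) OR H))) AND (((NOT H OR NOT M) OR ((NOT H AND S) OR NOT E)) AND (((NOT (NOT M) OR (NOT M IMPLIES NOT H)) AND ((H IMPLIES M) AND S)) IMPLIES (NOT (NOT (NOT M)) IMPLIES (NOT E IFF H)))).
  H = True: simplifies to (E AND NOT (NOT M)) AND ((NOT M OR NOT E) AND (((NOT (NOT M) OR M) AND (M AND S)) IMPLIES (NOT (NOT (NOT M)) IMPLIES NOT E))).
    M = True: simplifies to E AND NOT E.
      E = True: the conjunct NOT E is False.
      E = False: the conjunct E is False.
    M = False: the conjunct NOT (NOT M) becomes NOT (NOT False) = False.
  H = False: the conjunct H is False.
Both cases fail — unsatisfiable.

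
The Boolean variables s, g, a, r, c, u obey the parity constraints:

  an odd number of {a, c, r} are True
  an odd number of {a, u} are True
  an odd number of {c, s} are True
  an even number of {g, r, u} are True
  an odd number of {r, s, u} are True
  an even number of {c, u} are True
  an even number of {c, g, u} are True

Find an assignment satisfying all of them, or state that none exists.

s = True, g = False, a = True, r = False, c = False, u = False

{a, c, r}: 1 true → odd ✓
{a, u}: 1 true → odd ✓
{c, s}: 1 true → odd ✓
{g, r, u}: 0 true → even ✓
{r, s, u}: 1 true → odd ✓
{c, u}: 0 true → even ✓
{c, g, u}: 0 true → even ✓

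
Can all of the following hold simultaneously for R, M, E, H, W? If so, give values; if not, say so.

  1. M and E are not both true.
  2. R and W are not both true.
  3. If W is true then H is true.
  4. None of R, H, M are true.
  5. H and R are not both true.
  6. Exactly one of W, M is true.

Unsatisfiable

Case R = True:
  Constraint (4) is violated (R=T) — contradiction.
Case R = False:
  (4) forces H = False.
  (3) with H=F forces W = False.
  (4) forces M = False.
  Constraint (6) is violated (W=F, M=F) — contradiction.
Both cases fail — unsatisfiable.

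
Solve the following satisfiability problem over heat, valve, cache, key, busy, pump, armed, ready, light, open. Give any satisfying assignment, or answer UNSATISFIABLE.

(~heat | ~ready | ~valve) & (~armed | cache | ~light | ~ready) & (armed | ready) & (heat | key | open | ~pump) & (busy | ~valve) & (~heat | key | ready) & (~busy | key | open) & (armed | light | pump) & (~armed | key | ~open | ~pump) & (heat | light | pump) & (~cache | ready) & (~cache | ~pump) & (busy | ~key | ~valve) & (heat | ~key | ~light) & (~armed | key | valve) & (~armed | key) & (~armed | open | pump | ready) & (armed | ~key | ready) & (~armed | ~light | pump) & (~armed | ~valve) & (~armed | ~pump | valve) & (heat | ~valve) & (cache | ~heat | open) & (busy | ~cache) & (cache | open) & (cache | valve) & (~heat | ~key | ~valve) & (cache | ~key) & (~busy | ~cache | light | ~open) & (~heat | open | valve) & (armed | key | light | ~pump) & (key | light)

heat=T, valve=F, cache=T, key=F, busy=T, pump=F, armed=F, ready=T, light=T, open=T

Set heat = True.
Try valve = True:
  (~heat | ~ready | ~valve) forces ready = False.
  (armed | ready) forces armed = True.
  clause (~armed | ~valve) is falsified — backtrack.
So valve = False.
  then (cache | valve) forces cache = True.
  then (~heat | open | valve) forces open = True.
  then (~cache | ready) forces ready = True.
  then (~cache | ~pump) forces pump = False.
  then (busy | ~cache) forces busy = True.
  then (~busy | ~cache | light | ~open) forces light = True.
  then (~armed | ~light | pump) forces armed = False.
Set key = False.
All clauses satisfied.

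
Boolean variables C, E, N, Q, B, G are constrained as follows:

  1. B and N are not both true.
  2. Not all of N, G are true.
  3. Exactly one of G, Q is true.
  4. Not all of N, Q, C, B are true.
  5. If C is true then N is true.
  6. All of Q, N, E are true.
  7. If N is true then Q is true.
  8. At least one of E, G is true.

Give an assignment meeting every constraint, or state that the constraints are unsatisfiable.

C = False; E = True; N = True; Q = True; B = False; G = False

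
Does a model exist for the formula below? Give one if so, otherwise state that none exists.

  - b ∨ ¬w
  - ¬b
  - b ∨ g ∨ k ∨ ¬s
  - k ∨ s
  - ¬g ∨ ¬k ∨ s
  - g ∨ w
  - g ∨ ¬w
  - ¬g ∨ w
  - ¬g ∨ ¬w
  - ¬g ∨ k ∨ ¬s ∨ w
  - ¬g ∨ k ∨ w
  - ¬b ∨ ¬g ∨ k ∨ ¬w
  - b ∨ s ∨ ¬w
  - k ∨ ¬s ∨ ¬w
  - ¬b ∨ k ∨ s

Unsatisfiable — no assignment works.

Case b = True:
  Clause (¬b) is falsified — contradiction.
Case b = False:
  (b ∨ ¬w) forces w = False.
  (g ∨ w) forces g = True.
  Clause (¬g ∨ w) is falsified — contradiction.
Both cases fail, so the formula is unsatisfiable.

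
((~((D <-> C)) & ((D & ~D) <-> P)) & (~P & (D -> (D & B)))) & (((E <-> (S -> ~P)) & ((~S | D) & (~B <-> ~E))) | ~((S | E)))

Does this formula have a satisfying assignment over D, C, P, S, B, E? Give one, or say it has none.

D=F, C=T, P=F, S=F, B=F, E=F

  (~((D <-> C)) & ((D & ~D) <-> P)) & (~P & (D -> (D & B))) = True
    ~((D <-> C)) & ((D & ~D) <-> P) = True
      ~((D <-> C)) = True
        D <-> C = False
      (D & ~D) <-> P = True
        D & ~D = False
          ~D = True
    ~P & (D -> (D & B)) = True
      ~P = True
      D -> (D & B) = True
        D & B = False
  ((E <-> (S -> ~P)) & ((~S | D) & (~B <-> ~E))) | ~((S | E)) = True
    (E <-> (S -> ~P)) & ((~S | D) & (~B <-> ~E)) = False
      E <-> (S -> ~P) = False
        S -> ~P = True
          ~P = True
      (~S | D) & (~B <-> ~E) = True
        ~S | D = True
          ~S = True
        ~B <-> ~E = True
          ~B = True
          ~E = True
    ~((S | E)) = True
      S | E = False
Both conjuncts True, so the formula holds.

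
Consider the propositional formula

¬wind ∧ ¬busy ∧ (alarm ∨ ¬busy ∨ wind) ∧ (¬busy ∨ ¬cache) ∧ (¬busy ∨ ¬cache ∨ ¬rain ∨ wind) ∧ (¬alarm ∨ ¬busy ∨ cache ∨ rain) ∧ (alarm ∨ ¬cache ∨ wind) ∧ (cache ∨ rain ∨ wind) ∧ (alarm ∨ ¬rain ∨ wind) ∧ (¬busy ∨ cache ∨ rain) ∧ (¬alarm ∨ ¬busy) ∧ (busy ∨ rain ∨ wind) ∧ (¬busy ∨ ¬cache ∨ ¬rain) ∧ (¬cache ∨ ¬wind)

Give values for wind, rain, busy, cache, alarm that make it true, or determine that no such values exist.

wind = False; rain = True; busy = False; cache = False; alarm = True

Unit clause (¬wind) forces wind = False.
Unit clause (¬busy) forces busy = False.
In (busy ∨ rain ∨ wind) only rain is left, so rain = True.
In (alarm ∨ ¬rain ∨ wind) only alarm is left, so alarm = True.
Set cache = False.
All clauses satisfied.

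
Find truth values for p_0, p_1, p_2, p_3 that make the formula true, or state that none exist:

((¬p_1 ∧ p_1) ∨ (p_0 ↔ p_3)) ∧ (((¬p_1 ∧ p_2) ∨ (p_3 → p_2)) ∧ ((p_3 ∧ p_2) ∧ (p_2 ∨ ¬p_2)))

p_0: True; p_1: True; p_2: True; p_3: True

  (¬p_1 ∧ p_1) ∨ (p_0 ↔ p_3) = True
    ¬p_1 ∧ p_1 = False
      ¬p_1 = False
    p_0 ↔ p_3 = True
  ((¬p_1 ∧ p_2) ∨ (p_3 → p_2)) ∧ ((p_3 ∧ p_2) ∧ (p_2 ∨ ¬p_2)) = True
    (¬p_1 ∧ p_2) ∨ (p_3 → p_2) = True
      ¬p_1 ∧ p_2 = False
        ¬p_1 = False
      p_3 → p_2 = True
    (p_3 ∧ p_2) ∧ (p_2 ∨ ¬p_2) = True
      p_3 ∧ p_2 = True
      p_2 ∨ ¬p_2 = True
        ¬p_2 = False
Both conjuncts True, so the formula holds.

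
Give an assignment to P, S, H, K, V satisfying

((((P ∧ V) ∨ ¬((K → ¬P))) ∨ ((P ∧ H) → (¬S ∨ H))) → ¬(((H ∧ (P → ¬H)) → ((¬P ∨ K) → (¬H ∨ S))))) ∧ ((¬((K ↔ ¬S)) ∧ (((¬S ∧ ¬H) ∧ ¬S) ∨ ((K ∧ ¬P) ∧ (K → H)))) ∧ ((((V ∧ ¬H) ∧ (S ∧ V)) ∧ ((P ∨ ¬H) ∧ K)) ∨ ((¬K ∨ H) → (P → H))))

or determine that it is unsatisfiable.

The formula is unsatisfiable.

Case H = True: the formula simplifies to ¬((¬P → ((¬P ∨ K) → S))) ∧ (¬((K ↔ ¬S)) ∧ (K ∧ ¬P)).
  P = True: the conjunct ¬((¬P → ((¬P ∨ K) → S))) becomes ¬((False → (K → S))) = False.
  P = False: simplifies to ¬S ∧ (¬((K ↔ ¬S)) ∧ K).
    S = True: the conjunct ¬S is False.
    S = False: simplifies to ¬K ∧ K.
      K = True: the conjunct ¬K is False.
      K = False: the conjunct K is False.
Case H = False: the conjunct (((P ∧ V) ∨ ¬((K → ¬P))) ∨ ((P ∧ H) → (¬S ∨ H))) → ¬(((H ∧ (P → ¬H)) → ((¬P ∨ K) → (¬H ∨ S)))) becomes (((P ∧ V) ∨ ¬((K → ¬P))) ∨ True) → ¬True = False.
Both cases fail — unsatisfiable.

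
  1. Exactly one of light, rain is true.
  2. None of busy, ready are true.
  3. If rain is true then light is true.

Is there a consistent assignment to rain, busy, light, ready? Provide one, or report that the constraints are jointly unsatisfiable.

rain: False; busy: False; light: True; ready: False

  (1) {light, rain}: 1 true — exactly one ✓
  (2) {busy, ready}: 0 true — none ✓
  (3) rain=F ⇒ light: vacuous ✓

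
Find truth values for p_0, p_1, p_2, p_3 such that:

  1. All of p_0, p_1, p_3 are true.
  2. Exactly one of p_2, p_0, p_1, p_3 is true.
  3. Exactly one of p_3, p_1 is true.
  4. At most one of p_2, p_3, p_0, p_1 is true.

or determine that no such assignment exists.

Case p_0 = True:
  (1) forces p_1 = True.
  Constraint (2) is violated (p_0=T, p_1=T) — contradiction.
Case p_0 = False:
  Constraint (1) is violated (p_0=F) — contradiction.
Both cases fail — unsatisfiable.

Unsatisfiable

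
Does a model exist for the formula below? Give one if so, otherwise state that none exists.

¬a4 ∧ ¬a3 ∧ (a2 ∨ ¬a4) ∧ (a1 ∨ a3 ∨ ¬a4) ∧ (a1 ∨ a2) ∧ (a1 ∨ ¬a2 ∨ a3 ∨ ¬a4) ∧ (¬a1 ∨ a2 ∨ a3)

a1: True, a2: True, a3: False, a4: False

Unit clause (¬a4) forces a4 = False.
Unit clause (¬a3) forces a3 = False.
Set a1 = True.
  then (¬a1 ∨ a2 ∨ a3) forces a2 = True.
Check each clause:
  (¬a4): ¬a4 holds.
  (¬a3): ¬a3 holds.
  (a2 ∨ ¬a4): a2 holds.
  (a1 ∨ a3 ∨ ¬a4): a1 holds.
  (a1 ∨ a2): a1 holds.
  (a1 ∨ ¬a2 ∨ a3 ∨ ¬a4): a1 holds.
  (¬a1 ∨ a2 ∨ a3): a2 holds.
All clauses satisfied.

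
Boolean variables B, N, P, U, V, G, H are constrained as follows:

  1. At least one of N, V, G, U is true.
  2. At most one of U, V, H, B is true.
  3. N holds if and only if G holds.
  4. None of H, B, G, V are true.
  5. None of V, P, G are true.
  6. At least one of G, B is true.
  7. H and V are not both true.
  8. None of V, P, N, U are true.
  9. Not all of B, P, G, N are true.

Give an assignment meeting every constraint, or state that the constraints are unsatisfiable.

Unsatisfiable — no assignment works.

Case B = True:
  Constraint (4) is violated (B=T) — contradiction.
Case B = False:
  (4) forces H = False.
  (4) forces G = False.
  Constraint (6) is violated (G=F, B=F) — contradiction.
Both cases fail — unsatisfiable.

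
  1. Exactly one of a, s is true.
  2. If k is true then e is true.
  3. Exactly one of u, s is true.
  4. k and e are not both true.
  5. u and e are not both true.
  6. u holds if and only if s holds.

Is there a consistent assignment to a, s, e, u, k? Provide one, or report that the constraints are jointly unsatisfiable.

The formula is unsatisfiable.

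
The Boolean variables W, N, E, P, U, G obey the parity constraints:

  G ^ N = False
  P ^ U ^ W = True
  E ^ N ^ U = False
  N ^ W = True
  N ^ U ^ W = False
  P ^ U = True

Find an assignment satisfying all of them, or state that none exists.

W = False, N = True, E = False, P = False, U = True, G = True

G ^ N = T ^ T = False ✓
P ^ U ^ W = F ^ T ^ F = True ✓
E ^ N ^ U = F ^ T ^ T = False ✓
N ^ W = T ^ F = True ✓
N ^ U ^ W = T ^ T ^ F = False ✓
P ^ U = F ^ T = True ✓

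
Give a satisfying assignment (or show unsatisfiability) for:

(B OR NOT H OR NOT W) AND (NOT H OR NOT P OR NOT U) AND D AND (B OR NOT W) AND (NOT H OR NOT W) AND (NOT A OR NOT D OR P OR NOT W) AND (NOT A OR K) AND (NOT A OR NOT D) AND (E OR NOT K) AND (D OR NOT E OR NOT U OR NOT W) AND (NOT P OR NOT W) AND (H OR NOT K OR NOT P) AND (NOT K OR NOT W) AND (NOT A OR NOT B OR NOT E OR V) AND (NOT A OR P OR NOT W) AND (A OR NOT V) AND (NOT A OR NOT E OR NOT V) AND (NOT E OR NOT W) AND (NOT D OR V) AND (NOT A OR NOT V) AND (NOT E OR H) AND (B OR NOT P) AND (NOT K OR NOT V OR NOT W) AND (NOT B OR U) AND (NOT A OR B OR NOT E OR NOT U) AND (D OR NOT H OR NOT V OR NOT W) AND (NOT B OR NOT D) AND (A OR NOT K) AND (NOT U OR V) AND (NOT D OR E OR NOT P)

The formula is unsatisfiable.

Case D = True:
  (NOT A OR NOT D) forces A = False.
  (A OR NOT V) forces V = False.
  Clause (NOT D OR V) is falsified — contradiction.
Case D = False:
  Clause (D) is falsified — contradiction.
Both cases fail, so the formula is unsatisfiable.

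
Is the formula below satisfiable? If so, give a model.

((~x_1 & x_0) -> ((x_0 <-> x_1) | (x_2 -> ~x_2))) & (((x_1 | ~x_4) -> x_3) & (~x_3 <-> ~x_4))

x_0 = True; x_1 = True; x_2 = False; x_3 = True; x_4 = True

  (~x_1 & x_0) -> ((x_0 <-> x_1) | (x_2 -> ~x_2)) = True
    ~x_1 & x_0 = False
      ~x_1 = False
    (x_0 <-> x_1) | (x_2 -> ~x_2) = True
      x_0 <-> x_1 = True
      x_2 -> ~x_2 = True
        ~x_2 = True
  ((x_1 | ~x_4) -> x_3) & (~x_3 <-> ~x_4) = True
    (x_1 | ~x_4) -> x_3 = True
      x_1 | ~x_4 = True
        ~x_4 = False
    ~x_3 <-> ~x_4 = True
      ~x_3 = False
      ~x_4 = False
Both conjuncts True, so the formula holds.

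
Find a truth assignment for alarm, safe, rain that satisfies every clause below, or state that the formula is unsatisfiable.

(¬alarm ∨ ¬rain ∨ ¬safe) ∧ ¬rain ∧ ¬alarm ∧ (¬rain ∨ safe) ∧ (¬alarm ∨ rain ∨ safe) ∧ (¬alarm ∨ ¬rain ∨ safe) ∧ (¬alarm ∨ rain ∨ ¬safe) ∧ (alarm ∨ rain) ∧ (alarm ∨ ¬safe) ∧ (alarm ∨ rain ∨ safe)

Case alarm = True:
  Clause (¬alarm) is falsified — contradiction.
Case alarm = False:
  (¬rain) forces rain = False.
  Clause (alarm ∨ rain) is falsified — contradiction.
Both cases fail, so the formula is unsatisfiable.

Unsatisfiable — no assignment works.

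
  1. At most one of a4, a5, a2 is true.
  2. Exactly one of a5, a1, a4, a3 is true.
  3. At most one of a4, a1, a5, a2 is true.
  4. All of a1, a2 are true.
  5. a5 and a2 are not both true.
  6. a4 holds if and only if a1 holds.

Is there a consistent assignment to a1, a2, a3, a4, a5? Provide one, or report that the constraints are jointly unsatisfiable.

No satisfying assignment exists.

Case a1 = True:
  (2) with a1=T forces a5 = False.
  (2) with a1=T forces a4 = False.
  Constraint (6) is violated (a4=F, a1=T) — contradiction.
Case a1 = False:
  Constraint (4) is violated (a1=F) — contradiction.
Both cases fail — unsatisfiable.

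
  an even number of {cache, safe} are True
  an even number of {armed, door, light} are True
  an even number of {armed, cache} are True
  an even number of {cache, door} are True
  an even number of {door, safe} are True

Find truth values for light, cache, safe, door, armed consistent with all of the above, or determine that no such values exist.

light: False, cache: False, safe: False, door: False, armed: False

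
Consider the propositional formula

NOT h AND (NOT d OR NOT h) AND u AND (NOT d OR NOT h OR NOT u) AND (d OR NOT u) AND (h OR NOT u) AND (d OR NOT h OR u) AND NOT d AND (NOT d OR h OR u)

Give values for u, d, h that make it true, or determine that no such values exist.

The formula is unsatisfiable.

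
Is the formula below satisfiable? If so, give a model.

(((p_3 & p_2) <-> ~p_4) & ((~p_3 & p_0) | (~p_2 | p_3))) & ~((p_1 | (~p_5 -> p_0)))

p_0 = False, p_1 = False, p_2 = False, p_3 = True, p_4 = True, p_5 = False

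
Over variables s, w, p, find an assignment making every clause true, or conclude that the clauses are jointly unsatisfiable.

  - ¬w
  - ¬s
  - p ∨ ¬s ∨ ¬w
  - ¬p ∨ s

s=F, w=F, p=F

Unit clause (¬w) forces w = False.
Unit clause (¬s) forces s = False.
In (¬p ∨ s) only ¬p is left, so p = False.
Check each clause:
  (¬w): ¬w holds.
  (¬s): ¬s holds.
  (p ∨ ¬s ∨ ¬w): ¬s holds.
  (¬p ∨ s): ¬p holds.
All clauses satisfied.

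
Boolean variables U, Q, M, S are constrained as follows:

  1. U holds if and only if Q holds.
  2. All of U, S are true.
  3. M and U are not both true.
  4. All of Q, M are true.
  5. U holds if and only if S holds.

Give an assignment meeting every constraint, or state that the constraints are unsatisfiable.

No satisfying assignment exists.

Case M = True:
  (2) forces U = True.
  Constraint (3) is violated (M=T, U=T) — contradiction.
Case M = False:
  Constraint (4) is violated (M=F) — contradiction.
Both cases fail — unsatisfiable.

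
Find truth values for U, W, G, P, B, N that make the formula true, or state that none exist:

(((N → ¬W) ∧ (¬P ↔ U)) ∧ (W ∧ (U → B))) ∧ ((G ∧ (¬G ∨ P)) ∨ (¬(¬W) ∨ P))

U: False, W: True, G: False, P: True, B: False, N: False

  ((N → ¬W) ∧ (¬P ↔ U)) ∧ (W ∧ (U → B)) = True
    (N → ¬W) ∧ (¬P ↔ U) = True
      N → ¬W = True
        ¬W = False
      ¬P ↔ U = True
        ¬P = False
    W ∧ (U → B) = True
      U → B = True
  (G ∧ (¬G ∨ P)) ∨ (¬(¬W) ∨ P) = True
    G ∧ (¬G ∨ P) = False
      ¬G ∨ P = True
        ¬G = True
    ¬(¬W) ∨ P = True
      ¬(¬W) = True
        ¬W = False
Both conjuncts True, so the formula holds.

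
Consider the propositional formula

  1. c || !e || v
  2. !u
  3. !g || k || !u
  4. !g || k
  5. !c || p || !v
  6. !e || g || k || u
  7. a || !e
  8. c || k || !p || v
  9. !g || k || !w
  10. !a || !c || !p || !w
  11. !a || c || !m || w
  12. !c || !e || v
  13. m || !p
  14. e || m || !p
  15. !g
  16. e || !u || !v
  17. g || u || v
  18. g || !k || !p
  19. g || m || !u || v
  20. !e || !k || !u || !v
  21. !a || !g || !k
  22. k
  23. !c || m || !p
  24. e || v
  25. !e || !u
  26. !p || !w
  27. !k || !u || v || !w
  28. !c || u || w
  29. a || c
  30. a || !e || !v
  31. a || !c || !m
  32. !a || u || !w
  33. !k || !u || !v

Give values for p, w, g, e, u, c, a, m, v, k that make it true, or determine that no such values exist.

p = False, w = False, g = False, e = True, u = False, c = False, a = True, m = False, v = True, k = True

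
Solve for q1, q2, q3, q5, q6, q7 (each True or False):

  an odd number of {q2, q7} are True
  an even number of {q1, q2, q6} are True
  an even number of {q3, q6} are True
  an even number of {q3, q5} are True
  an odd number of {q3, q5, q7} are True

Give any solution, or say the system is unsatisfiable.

q1=T, q2=F, q3=T, q5=T, q6=T, q7=T

{q2, q7}: 1 true → odd ✓
{q1, q2, q6}: 2 true → even ✓
{q3, q6}: 2 true → even ✓
{q3, q5}: 2 true → even ✓
{q3, q5, q7}: 3 true → odd ✓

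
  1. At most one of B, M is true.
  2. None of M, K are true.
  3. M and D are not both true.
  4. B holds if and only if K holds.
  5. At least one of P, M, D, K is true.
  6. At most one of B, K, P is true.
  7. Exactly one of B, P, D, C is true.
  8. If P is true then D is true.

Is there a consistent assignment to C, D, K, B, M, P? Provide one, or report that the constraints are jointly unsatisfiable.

C = False; D = True; K = False; B = False; M = False; P = False

  (1) {B, M}: 0 true — at most one ✓
  (2) {M, K}: 0 true — none ✓
  (3) M=F, D=T — not both ✓
  (4) B=F, K=F — same ✓
  (5) {P, M, D, K}: 1 true — at least one ✓
  (6) {B, K, P}: 0 true — at most one ✓
  (7) {B, P, D, C}: 1 true — exactly one ✓
  (8) P=F ⇒ D: vacuous ✓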